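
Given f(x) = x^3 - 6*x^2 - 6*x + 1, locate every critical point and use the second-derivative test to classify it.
f'(x) = 3*x^2 - 12*x - 6

Solve f'(x) = 0:
  Factor: 3*x^2 - 12*x - 6 = 3*(x^2 - 4*x - 2); x^2 - 4*x - 2 = 0 has no rational roots; quadratic formula: x = (4 ± √24)/2.
  ⇒ x = 2 - sqrt(6) ≈ -0.4495, 2 + sqrt(6) ≈ 4.4495

f''(x) = 6*x - 12
Second-derivative test at each critical point:
  f''(-0.4495) = -14.6969 < 0 → local maximum
  f''(4.4495) = 14.6969 > 0 → local minimum

Critical points: x = 2 - sqrt(6) ≈ -0.4495 (local maximum); x = 2 + sqrt(6) ≈ 4.4495 (local minimum)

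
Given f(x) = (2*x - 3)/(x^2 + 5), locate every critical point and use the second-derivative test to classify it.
f'(x) = 2*(-x^2 + 3*x + 5)/(x^4 + 10*x^2 + 25)

Solve f'(x) = 0:
  f'(x) = -2*(x^2 - 3*x - 5)/(x^2 + 5)^2; the denominator is positive wherever f is defined, so f'(x) = 0 ⇔ -2*x^2 + 6*x + 10 = 0.
  Factor: -2*x^2 + 6*x + 10 = -2*(x^2 - 3*x - 5); x^2 - 3*x - 5 = 0 has no rational roots; quadratic formula: x = (3 ± √29)/2.
  ⇒ x = 3/2 - sqrt(29)/2 ≈ -1.1926, 3/2 + sqrt(29)/2 ≈ 4.1926

f''(x) = 2*(4*x^2*(2*x - 3) + 3*(1 - 2*x)*(x^2 + 5))/(x^2 + 5)^3
Second-derivative test at each critical point:
  f''(-1.1926) = 0.2611 > 0 → local minimum
  f''(4.1926) = -0.0211 < 0 → local maximum

Critical points: x = 3/2 - sqrt(29)/2 ≈ -1.1926 (local minimum); x = 3/2 + sqrt(29)/2 ≈ 4.1926 (local maximum)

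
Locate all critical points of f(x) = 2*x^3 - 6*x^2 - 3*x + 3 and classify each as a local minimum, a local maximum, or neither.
f'(x) = 6*x^2 - 12*x - 3

Solve f'(x) = 0:
  Factor: 6*x^2 - 12*x - 3 = 3*(2*x^2 - 4*x - 1); 2*x^2 - 4*x - 1 = 0 has no rational roots; quadratic formula: x = (4 ± √24)/4.
  ⇒ x = 1 - sqrt(6)/2 ≈ -0.2247, 1 + sqrt(6)/2 ≈ 2.2247

f''(x) = 12*x - 12
Second-derivative test at each critical point:
  f''(-0.2247) = -14.6969 < 0 → local maximum
  f''(2.2247) = 14.6969 > 0 → local minimum

Critical points: x = 1 - sqrt(6)/2 ≈ -0.2247 (local maximum); x = 1 + sqrt(6)/2 ≈ 2.2247 (local minimum)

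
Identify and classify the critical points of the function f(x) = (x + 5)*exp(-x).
f'(x) = (-x - 4)*exp(-x)

Solve f'(x) = 0:
  f'(x) = (-x - 4)·exp(-x) and exp(-x) > 0 for every x, so f'(x) = 0 ⇔ -x - 4 = 0.
  -x - 4 = 0.
  ⇒ x = -4

f''(x) = (x + 3)*exp(-x)
Second-derivative test at each critical point:
  f''(-4) = -54.5982 < 0 → local maximum

Critical points: x = -4 (local maximum)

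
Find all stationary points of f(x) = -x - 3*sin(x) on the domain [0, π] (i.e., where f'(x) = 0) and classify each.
f'(x) = -3*cos(x) - 1

Solve f'(x) = 0 on [0, π]:
  f'(x) = 0 ⇔ cos(x) = -1/3, i.e. x = ±arccos(-1/3) + 2nπ; keep the solutions lying in [0, π].
  ⇒ x = acos(-1/3) ≈ 1.9106

f''(x) = 3*sin(x)
Second-derivative test at each critical point:
  f''(1.9106) = 2.8284 > 0 → local minimum

Critical points: x = acos(-1/3) ≈ 1.9106 (local minimum)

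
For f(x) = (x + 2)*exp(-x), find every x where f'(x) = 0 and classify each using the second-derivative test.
f'(x) = (-x - 1)*exp(-x)

Solve f'(x) = 0:
  f'(x) = (-x - 1)·exp(-x) and exp(-x) > 0 for every x, so f'(x) = 0 ⇔ -x - 1 = 0.
  -x - 1 = 0.
  ⇒ x = -1

f''(x) = x*exp(-x)
Second-derivative test at each critical point:
  f''(-1) = -2.7183 < 0 → local maximum

Critical points: x = -1 (local maximum)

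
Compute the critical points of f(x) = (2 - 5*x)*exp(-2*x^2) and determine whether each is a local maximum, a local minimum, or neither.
f'(x) = (4*x*(5*x - 2) - 5)*exp(-2*x^2)

Solve f'(x) = 0:
  f'(x) = (20*x^2 - 8*x - 5)·exp(-2*x^2) and exp(-2*x^2) > 0 for every x, so f'(x) = 0 ⇔ 20*x^2 - 8*x - 5 = 0.
  20*x^2 - 8*x - 5 = 0 has no rational roots; quadratic formula: x = (8 ± √464)/40.
  ⇒ x = 1/5 - sqrt(29)/10 ≈ -0.3385, 1/5 + sqrt(29)/10 ≈ 0.7385

f''(x) = 4*(4*x^2*(2 - 5*x) + 15*x - 2)*exp(-2*x^2)
Second-derivative test at each critical point:
  f''(-0.3385) = -17.1287 < 0 → local maximum
  f''(0.7385) = 7.2364 > 0 → local minimum

Critical points: x = 1/5 - sqrt(29)/10 ≈ -0.3385 (local maximum); x = 1/5 + sqrt(29)/10 ≈ 0.7385 (local minimum)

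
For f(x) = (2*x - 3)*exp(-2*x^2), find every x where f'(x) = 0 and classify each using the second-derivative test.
f'(x) = 2*(-2*x*(2*x - 3) + 1)*exp(-2*x^2)

Solve f'(x) = 0:
  f'(x) = (-8*x^2 + 12*x + 2)·exp(-2*x^2) and exp(-2*x^2) > 0 for every x, so f'(x) = 0 ⇔ -8*x^2 + 12*x + 2 = 0.
  Factor: -8*x^2 + 12*x + 2 = -2*(4*x^2 - 6*x - 1); 4*x^2 - 6*x - 1 = 0 has no rational roots; quadratic formula: x = (6 ± √52)/8.
  ⇒ x = 3/4 - sqrt(13)/4 ≈ -0.1514, 3/4 + sqrt(13)/4 ≈ 1.6514

f''(x) = 4*(4*x^2*(2*x - 3) - 6*x + 3)*exp(-2*x^2)
Second-derivative test at each critical point:
  f''(-0.1514) = 13.7761 > 0 → local minimum
  f''(1.6514) = -0.0617 < 0 → local maximum

Critical points: x = 3/4 - sqrt(13)/4 ≈ -0.1514 (local minimum); x = 3/4 + sqrt(13)/4 ≈ 1.6514 (local maximum)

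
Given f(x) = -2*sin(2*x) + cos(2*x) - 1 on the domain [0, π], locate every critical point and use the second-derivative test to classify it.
f'(x) = -2*sin(2*x) - 4*cos(2*x)

Solve f'(x) = 0 on [0, π]:
  f'(x) = 0 ⇔ -2*cos(2*x) = sin(2*x) ⇔ tan(2*x) = -2, i.e. 2*x = arctan(-2) + nπ; keep the solutions lying in [0, π].
  ⇒ x = -atan(2)/2 + pi/2 ≈ 1.0172, pi - atan(2)/2 ≈ 2.5880

f''(x) = 8*sin(2*x) - 4*cos(2*x)
Second-derivative test at each critical point:
  f''(1.0172) = 8.9443 > 0 → local minimum
  f''(2.5880) = -8.9443 < 0 → local maximum

Critical points: x = -atan(2)/2 + pi/2 ≈ 1.0172 (local minimum); x = pi - atan(2)/2 ≈ 2.5880 (local maximum)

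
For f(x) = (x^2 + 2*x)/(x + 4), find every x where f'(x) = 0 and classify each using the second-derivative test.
f'(x) = (x^2 + 8*x + 8)/(x^2 + 8*x + 16)

Solve f'(x) = 0:
  f'(x) = (x^2 + 8*x + 8)/(x + 4)^2; the denominator is positive wherever f is defined, so f'(x) = 0 ⇔ x^2 + 8*x + 8 = 0.
  x^2 + 8*x + 8 = 0 has no rational roots; quadratic formula: x = (-8 ± √32)/2.
  ⇒ x = -4 - 2*sqrt(2) ≈ -6.8284, -4 + 2*sqrt(2) ≈ -1.1716

f''(x) = 16/(x^3 + 12*x^2 + 48*x + 64)
Second-derivative test at each critical point:
  f''(-6.8284) = -0.7071 < 0 → local maximum
  f''(-1.1716) = 0.7071 > 0 → local minimum

Critical points: x = -4 - 2*sqrt(2) ≈ -6.8284 (local maximum); x = -4 + 2*sqrt(2) ≈ -1.1716 (local minimum)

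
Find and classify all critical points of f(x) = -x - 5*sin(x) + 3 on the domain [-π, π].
f'(x) = -5*cos(x) - 1

Solve f'(x) = 0 on [-π, π]:
  f'(x) = 0 ⇔ cos(x) = -1/5, i.e. x = ±arccos(-1/5) + 2nπ; keep the solutions lying in [-π, π].
  ⇒ x = -acos(-1/5) ≈ -1.7722, acos(-1/5) ≈ 1.7722

f''(x) = 5*sin(x)
Second-derivative test at each critical point:
  f''(-1.7722) = -4.8990 < 0 → local maximum
  f''(1.7722) = 4.8990 > 0 → local minimum

Critical points: x = -acos(-1/5) ≈ -1.7722 (local maximum); x = acos(-1/5) ≈ 1.7722 (local minimum)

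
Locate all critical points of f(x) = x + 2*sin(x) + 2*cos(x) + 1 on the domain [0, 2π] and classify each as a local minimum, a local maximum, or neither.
f'(x) = 2*sqrt(2)*cos(x + pi/4) + 1

Solve f'(x) = 0 on [0, 2π]:
  f'(x) = 0 ⇔ -2*sin(x) + 2*cos(x) = -1. Write the left side as R·cos(x + φ) with R = √(2² + 2²) = 2*sqrt(2), cos φ = sqrt(2)/2, sin φ = sqrt(2)/2; then cos(x + φ) = -sqrt(2)/4. Solve for x and keep the solutions lying in [0, 2π].
  ⇒ x = atan((1 + sqrt(7))/(-1 + sqrt(7))) ≈ 1.1468, atan((1 - sqrt(7))/(-sqrt(7) - 1)) + pi ≈ 3.5656

f''(x) = -2*sqrt(2)*sin(x + pi/4)
Second-derivative test at each critical point:
  f''(1.1468) = -2.6458 < 0 → local maximum
  f''(3.5656) = 2.6458 > 0 → local minimum

Critical points: x = atan((1 + sqrt(7))/(-1 + sqrt(7))) ≈ 1.1468 (local maximum); x = atan((1 - sqrt(7))/(-sqrt(7) - 1)) + pi ≈ 3.5656 (local minimum)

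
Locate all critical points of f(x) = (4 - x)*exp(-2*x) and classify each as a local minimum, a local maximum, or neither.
f'(x) = (2*x - 9)*exp(-2*x)

Solve f'(x) = 0:
  f'(x) = (2*x - 9)·exp(-2*x) and exp(-2*x) > 0 for every x, so f'(x) = 0 ⇔ 2*x - 9 = 0.
  2*x - 9 = 0.
  ⇒ x = 9/2

f''(x) = 4*(5 - x)*exp(-2*x)
Second-derivative test at each critical point:
  f''(9/2) = 2.468e-04 > 0 → local minimum

Critical points: x = 9/2 (local minimum)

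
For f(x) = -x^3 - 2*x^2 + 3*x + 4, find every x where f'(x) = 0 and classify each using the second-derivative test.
f'(x) = -3*x^2 - 4*x + 3

Solve f'(x) = 0:
  3*x^2 + 4*x - 3 = 0 has no rational roots; quadratic formula: x = (-4 ± √52)/6.
  ⇒ x = -sqrt(13)/3 - 2/3 ≈ -1.8685, -2/3 + sqrt(13)/3 ≈ 0.5352

f''(x) = -6*x - 4
Second-derivative test at each critical point:
  f''(-1.8685) = 7.2111 > 0 → local minimum
  f''(0.5352) = -7.2111 < 0 → local maximum

Critical points: x = -sqrt(13)/3 - 2/3 ≈ -1.8685 (local minimum); x = -2/3 + sqrt(13)/3 ≈ 0.5352 (local maximum)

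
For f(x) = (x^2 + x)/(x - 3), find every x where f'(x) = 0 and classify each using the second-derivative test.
f'(x) = (x^2 - 6*x - 3)/(x^2 - 6*x + 9)

Solve f'(x) = 0:
  f'(x) = (x^2 - 6*x - 3)/(x - 3)^2; the denominator is positive wherever f is defined, so f'(x) = 0 ⇔ x^2 - 6*x - 3 = 0.
  x^2 - 6*x - 3 = 0 has no rational roots; quadratic formula: x = (6 ± √48)/2.
  ⇒ x = 3 - 2*sqrt(3) ≈ -0.4641, 3 + 2*sqrt(3) ≈ 6.4641

f''(x) = 24/(x^3 - 9*x^2 + 27*x - 27)
Second-derivative test at each critical point:
  f''(-0.4641) = -0.5774 < 0 → local maximum
  f''(6.4641) = 0.5774 > 0 → local minimum

Critical points: x = 3 - 2*sqrt(3) ≈ -0.4641 (local maximum); x = 3 + 2*sqrt(3) ≈ 6.4641 (local minimum)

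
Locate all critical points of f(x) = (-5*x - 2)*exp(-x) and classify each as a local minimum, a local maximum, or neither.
f'(x) = (5*x - 3)*exp(-x)

Solve f'(x) = 0:
  f'(x) = (5*x - 3)·exp(-x) and exp(-x) > 0 for every x, so f'(x) = 0 ⇔ 5*x - 3 = 0.
  5*x - 3 = 0.
  ⇒ x = 3/5

f''(x) = (8 - 5*x)*exp(-x)
Second-derivative test at each critical point:
  f''(3/5) = 2.7441 > 0 → local minimum

Critical points: x = 3/5 (local minimum)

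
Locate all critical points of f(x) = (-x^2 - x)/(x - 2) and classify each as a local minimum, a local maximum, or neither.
f'(x) = (-x^2 + 4*x + 2)/(x^2 - 4*x + 4)

Solve f'(x) = 0:
  f'(x) = -(x^2 - 4*x - 2)/(x - 2)^2; the denominator is positive wherever f is defined, so f'(x) = 0 ⇔ -x^2 + 4*x + 2 = 0.
  x^2 - 4*x - 2 = 0 has no rational roots; quadratic formula: x = (4 ± √24)/2.
  ⇒ x = 2 - sqrt(6) ≈ -0.4495, 2 + sqrt(6) ≈ 4.4495

f''(x) = -12/(x^3 - 6*x^2 + 12*x - 8)
Second-derivative test at each critical point:
  f''(-0.4495) = 0.8165 > 0 → local minimum
  f''(4.4495) = -0.8165 < 0 → local maximum

Critical points: x = 2 - sqrt(6) ≈ -0.4495 (local minimum); x = 2 + sqrt(6) ≈ 4.4495 (local maximum)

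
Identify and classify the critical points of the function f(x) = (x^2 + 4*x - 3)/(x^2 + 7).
f'(x) = 4*(-x^2 + 5*x + 7)/(x^4 + 14*x^2 + 49)

Solve f'(x) = 0:
  f'(x) = -4*(x^2 - 5*x - 7)/(x^2 + 7)^2; the denominator is positive wherever f is defined, so f'(x) = 0 ⇔ -4*x^2 + 20*x + 28 = 0.
  Factor: -4*x^2 + 20*x + 28 = -4*(x^2 - 5*x - 7); x^2 - 5*x - 7 = 0 has no rational roots; quadratic formula: x = (5 ± √53)/2.
  ⇒ x = 5/2 - sqrt(53)/2 ≈ -1.1401, 5/2 + sqrt(53)/2 ≈ 6.1401

f''(x) = 4*(2*x^3 - 15*x^2 - 42*x + 35)/(x^6 + 21*x^4 + 147*x^2 + 343)
Second-derivative test at each critical point:
  f''(-1.1401) = 0.4227 > 0 → local minimum
  f''(6.1401) = -0.0146 < 0 → local maximum

Critical points: x = 5/2 - sqrt(53)/2 ≈ -1.1401 (local minimum); x = 5/2 + sqrt(53)/2 ≈ 6.1401 (local maximum)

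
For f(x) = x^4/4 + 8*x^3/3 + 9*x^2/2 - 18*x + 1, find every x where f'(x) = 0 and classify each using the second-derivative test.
f'(x) = x^3 + 8*x^2 + 9*x - 18

Solve f'(x) = 0:
  Factor: x^3 + 8*x^2 + 9*x - 18 = (x - 1)*(x + 3)*(x + 6) = 0.
  ⇒ x = -6, -3, 1

f''(x) = 3*x^2 + 16*x + 9
Second-derivative test at each critical point:
  f''(-6) = 21 > 0 → local minimum
  f''(-3) = -12 < 0 → local maximum
  f''(1) = 28 > 0 → local minimum

Critical points: x = -6 (local minimum); x = -3 (local maximum); x = 1 (local minimum)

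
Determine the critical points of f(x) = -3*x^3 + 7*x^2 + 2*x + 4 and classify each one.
f'(x) = -9*x^2 + 14*x + 2

Solve f'(x) = 0:
  9*x^2 - 14*x - 2 = 0 has no rational roots; quadratic formula: x = (14 ± √268)/18.
  ⇒ x = 7/9 - sqrt(67)/9 ≈ -0.1317, 7/9 + sqrt(67)/9 ≈ 1.6873

f''(x) = 14 - 18*x
Second-derivative test at each critical point:
  f''(-0.1317) = 16.3707 > 0 → local minimum
  f''(1.6873) = -16.3707 < 0 → local maximum

Critical points: x = 7/9 - sqrt(67)/9 ≈ -0.1317 (local minimum); x = 7/9 + sqrt(67)/9 ≈ 1.6873 (local maximum)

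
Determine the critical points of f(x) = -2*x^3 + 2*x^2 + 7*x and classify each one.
f'(x) = -6*x^2 + 4*x + 7

Solve f'(x) = 0:
  6*x^2 - 4*x - 7 = 0 has no rational roots; quadratic formula: x = (4 ± √184)/12.
  ⇒ x = 1/3 - sqrt(46)/6 ≈ -0.7971, 1/3 + sqrt(46)/6 ≈ 1.4637

f''(x) = 4 - 12*x
Second-derivative test at each critical point:
  f''(-0.7971) = 13.5647 > 0 → local minimum
  f''(1.4637) = -13.5647 < 0 → local maximum

Critical points: x = 1/3 - sqrt(46)/6 ≈ -0.7971 (local minimum); x = 1/3 + sqrt(46)/6 ≈ 1.4637 (local maximum)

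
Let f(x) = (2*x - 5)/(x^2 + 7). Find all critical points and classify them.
f'(x) = 2*(-x^2 + 5*x + 7)/(x^4 + 14*x^2 + 49)

Solve f'(x) = 0:
  f'(x) = -2*(x^2 - 5*x - 7)/(x^2 + 7)^2; the denominator is positive wherever f is defined, so f'(x) = 0 ⇔ -2*x^2 + 10*x + 14 = 0.
  Factor: -2*x^2 + 10*x + 14 = -2*(x^2 - 5*x - 7); x^2 - 5*x - 7 = 0 has no rational roots; quadratic formula: x = (5 ± √53)/2.
  ⇒ x = 5/2 - sqrt(53)/2 ≈ -1.1401, 5/2 + sqrt(53)/2 ≈ 6.1401

f''(x) = 2*(4*x^2*(2*x - 5) + (5 - 6*x)*(x^2 + 7))/(x^2 + 7)^3
Second-derivative test at each critical point:
  f''(-1.1401) = 0.2114 > 0 → local minimum
  f''(6.1401) = -0.0073 < 0 → local maximum

Critical points: x = 5/2 - sqrt(53)/2 ≈ -1.1401 (local minimum); x = 5/2 + sqrt(53)/2 ≈ 6.1401 (local maximum)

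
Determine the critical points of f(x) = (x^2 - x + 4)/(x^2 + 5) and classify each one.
f'(x) = (x^2 + 2*x - 5)/(x^4 + 10*x^2 + 25)

Solve f'(x) = 0:
  f'(x) = (x^2 + 2*x - 5)/(x^2 + 5)^2; the denominator is positive wherever f is defined, so f'(x) = 0 ⇔ x^2 + 2*x - 5 = 0.
  x^2 + 2*x - 5 = 0 has no rational roots; quadratic formula: x = (-2 ± √24)/2.
  ⇒ x = -sqrt(6) - 1 ≈ -3.4495, -1 + sqrt(6) ≈ 1.4495

f''(x) = 2*(-x^3 - 3*x^2 + 15*x + 5)/(x^6 + 15*x^4 + 75*x^2 + 125)
Second-derivative test at each critical point:
  f''(-3.4495) = -0.0172 < 0 → local maximum
  f''(1.4495) = 0.0972 > 0 → local minimum

Critical points: x = -sqrt(6) - 1 ≈ -3.4495 (local maximum); x = -1 + sqrt(6) ≈ 1.4495 (local minimum)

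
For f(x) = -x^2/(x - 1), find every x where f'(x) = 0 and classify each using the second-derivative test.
f'(x) = x*(2 - x)/(x - 1)^2

Solve f'(x) = 0:
  f'(x) = -x*(x - 2)/(x - 1)^2; the denominator is positive wherever f is defined, so f'(x) = 0 ⇔ -x^2 + 2*x = 0.
  Factor: -x^2 + 2*x = -x*(x - 2) = 0.
  ⇒ x = 0, 2

f''(x) = -2/(x^3 - 3*x^2 + 3*x - 1)
Second-derivative test at each critical point:
  f''(0) = 2 > 0 → local minimum
  f''(2) = -2 < 0 → local maximum

Critical points: x = 0 (local minimum); x = 2 (local maximum)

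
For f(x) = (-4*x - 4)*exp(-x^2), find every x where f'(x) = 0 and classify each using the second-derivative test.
f'(x) = 4*(2*x*(x + 1) - 1)*exp(-x^2)

Solve f'(x) = 0:
  f'(x) = (8*x^2 + 8*x - 4)·exp(-x^2) and exp(-x^2) > 0 for every x, so f'(x) = 0 ⇔ 8*x^2 + 8*x - 4 = 0.
  Factor: 8*x^2 + 8*x - 4 = 4*(2*x^2 + 2*x - 1); 2*x^2 + 2*x - 1 = 0 has no rational roots; quadratic formula: x = (-2 ± √12)/4.
  ⇒ x = -sqrt(3)/2 - 1/2 ≈ -1.3660, -1/2 + sqrt(3)/2 ≈ 0.3660

f''(x) = 8*(-2*x^2*(x + 1) + 3*x + 1)*exp(-x^2)
Second-derivative test at each critical point:
  f''(-1.3660) = -2.1441 < 0 → local maximum
  f''(0.3660) = 12.1190 > 0 → local minimum

Critical points: x = -sqrt(3)/2 - 1/2 ≈ -1.3660 (local maximum); x = -1/2 + sqrt(3)/2 ≈ 0.3660 (local minimum)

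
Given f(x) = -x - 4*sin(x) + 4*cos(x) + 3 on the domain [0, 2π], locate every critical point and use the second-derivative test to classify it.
f'(x) = -4*sqrt(2)*sin(x + pi/4) - 1

Solve f'(x) = 0 on [0, 2π]:
  f'(x) = 0 ⇔ -4*sin(x) - 4*cos(x) = 1. Write the left side as R·cos(x + φ) with R = √((-4)² + 4²) = 4*sqrt(2), cos φ = -sqrt(2)/2, sin φ = sqrt(2)/2; then cos(x + φ) = sqrt(2)/8. Solve for x and keep the solutions lying in [0, 2π].
  ⇒ x = atan((-1 + sqrt(31))/(-sqrt(31) - 1)) + pi ≈ 2.5339, atan((-sqrt(31) - 1)/(-1 + sqrt(31))) + 2*pi ≈ 5.3201

f''(x) = -4*sqrt(2)*cos(x + pi/4)
Second-derivative test at each critical point:
  f''(2.5339) = 5.5678 > 0 → local minimum
  f''(5.3201) = -5.5678 < 0 → local maximum

Critical points: x = atan((-1 + sqrt(31))/(-sqrt(31) - 1)) + pi ≈ 2.5339 (local minimum); x = atan((-sqrt(31) - 1)/(-1 + sqrt(31))) + 2*pi ≈ 5.3201 (local maximum)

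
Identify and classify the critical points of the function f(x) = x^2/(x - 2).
f'(x) = x*(x - 4)/(x^2 - 4*x + 4)

Solve f'(x) = 0:
  f'(x) = x*(x - 4)/(x - 2)^2; the denominator is positive wherever f is defined, so f'(x) = 0 ⇔ x^2 - 4*x = 0.
  Factor: x^2 - 4*x = x*(x - 4) = 0.
  ⇒ x = 0, 4

f''(x) = 8/(x^3 - 6*x^2 + 12*x - 8)
Second-derivative test at each critical point:
  f''(0) = -1 < 0 → local maximum
  f''(4) = 1 > 0 → local minimum

Critical points: x = 0 (local maximum); x = 4 (local minimum)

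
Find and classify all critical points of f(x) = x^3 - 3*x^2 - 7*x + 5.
f'(x) = 3*x^2 - 6*x - 7

Solve f'(x) = 0:
  3*x^2 - 6*x - 7 = 0 has no rational roots; quadratic formula: x = (6 ± √120)/6.
  ⇒ x = 1 - sqrt(30)/3 ≈ -0.8257, 1 + sqrt(30)/3 ≈ 2.8257

f''(x) = 6*x - 6
Second-derivative test at each critical point:
  f''(-0.8257) = -10.9545 < 0 → local maximum
  f''(2.8257) = 10.9545 > 0 → local minimum

Critical points: x = 1 - sqrt(30)/3 ≈ -0.8257 (local maximum); x = 1 + sqrt(30)/3 ≈ 2.8257 (local minimum)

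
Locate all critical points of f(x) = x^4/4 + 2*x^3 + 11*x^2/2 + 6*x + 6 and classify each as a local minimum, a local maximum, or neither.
f'(x) = x^3 + 6*x^2 + 11*x + 6

Solve f'(x) = 0:
  Factor: x^3 + 6*x^2 + 11*x + 6 = (x + 1)*(x + 2)*(x + 3) = 0.
  ⇒ x = -3, -2, -1

f''(x) = 3*x^2 + 12*x + 11
Second-derivative test at each critical point:
  f''(-3) = 2 > 0 → local minimum
  f''(-2) = -1 < 0 → local maximum
  f''(-1) = 2 > 0 → local minimum

Critical points: x = -3 (local minimum); x = -2 (local maximum); x = -1 (local minimum)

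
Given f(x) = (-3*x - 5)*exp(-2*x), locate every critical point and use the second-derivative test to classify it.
f'(x) = (6*x + 7)*exp(-2*x)

Solve f'(x) = 0:
  f'(x) = (6*x + 7)·exp(-2*x) and exp(-2*x) > 0 for every x, so f'(x) = 0 ⇔ 6*x + 7 = 0.
  6*x + 7 = 0.
  ⇒ x = -7/6

f''(x) = 4*(-3*x - 2)*exp(-2*x)
Second-derivative test at each critical point:
  f''(-7/6) = 61.8736 > 0 → local minimum

Critical points: x = -7/6 (local minimum)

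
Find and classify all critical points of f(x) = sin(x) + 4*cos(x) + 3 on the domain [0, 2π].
f'(x) = -4*sin(x) + cos(x)

Solve f'(x) = 0 on [0, 2π]:
  f'(x) = 0 ⇔ cos(x) = 4*sin(x) ⇔ tan(x) = 1/4, i.e. x = arctan(1/4) + nπ; keep the solutions lying in [0, 2π].
  ⇒ x = atan(1/4) ≈ 0.2450, atan(1/4) + pi ≈ 3.3866

f''(x) = -sin(x) - 4*cos(x)
Second-derivative test at each critical point:
  f''(0.2450) = -4.1231 < 0 → local maximum
  f''(3.3866) = 4.1231 > 0 → local minimum

Critical points: x = atan(1/4) ≈ 0.2450 (local maximum); x = atan(1/4) + pi ≈ 3.3866 (local minimum)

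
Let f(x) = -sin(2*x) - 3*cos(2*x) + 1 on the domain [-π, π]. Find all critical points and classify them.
f'(x) = 6*sin(2*x) - 2*cos(2*x)

Solve f'(x) = 0 on [-π, π]:
  f'(x) = 0 ⇔ -cos(2*x) = -3*sin(2*x) ⇔ tan(2*x) = 1/3, i.e. 2*x = arctan(1/3) + nπ; keep the solutions lying in [-π, π].
  ⇒ x = -pi + atan(1/3)/2 ≈ -2.9807, -pi/2 + atan(1/3)/2 ≈ -1.4099, atan(1/3)/2 ≈ 0.1609, atan(1/3)/2 + pi/2 ≈ 1.7317

f''(x) = 4*sin(2*x) + 12*cos(2*x)
Second-derivative test at each critical point:
  f''(-2.9807) = 12.6491 > 0 → local minimum
  f''(-1.4099) = -12.6491 < 0 → local maximum
  f''(0.1609) = 12.6491 > 0 → local minimum
  f''(1.7317) = -12.6491 < 0 → local maximum

Critical points: x = -pi + atan(1/3)/2 ≈ -2.9807 (local minimum); x = -pi/2 + atan(1/3)/2 ≈ -1.4099 (local maximum); x = atan(1/3)/2 ≈ 0.1609 (local minimum); x = atan(1/3)/2 + pi/2 ≈ 1.7317 (local maximum)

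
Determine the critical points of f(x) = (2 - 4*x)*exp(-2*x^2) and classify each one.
f'(x) = 4*(2*x*(2*x - 1) - 1)*exp(-2*x^2)

Solve f'(x) = 0:
  f'(x) = (16*x^2 - 8*x - 4)·exp(-2*x^2) and exp(-2*x^2) > 0 for every x, so f'(x) = 0 ⇔ 16*x^2 - 8*x - 4 = 0.
  Factor: 16*x^2 - 8*x - 4 = 4*(4*x^2 - 2*x - 1); 4*x^2 - 2*x - 1 = 0 has no rational roots; quadratic formula: x = (2 ± √20)/8.
  ⇒ x = 1/4 - sqrt(5)/4 ≈ -0.3090, 1/4 + sqrt(5)/4 ≈ 0.8090

f''(x) = 8*(4*x^2*(1 - 2*x) + 6*x - 1)*exp(-2*x^2)
Second-derivative test at each critical point:
  f''(-0.3090) = -14.7786 < 0 → local maximum
  f''(0.8090) = 4.8314 > 0 → local minimum

Critical points: x = 1/4 - sqrt(5)/4 ≈ -0.3090 (local maximum); x = 1/4 + sqrt(5)/4 ≈ 0.8090 (local minimum)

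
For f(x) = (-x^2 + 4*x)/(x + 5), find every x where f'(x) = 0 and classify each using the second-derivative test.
f'(x) = (-x^2 - 10*x + 20)/(x^2 + 10*x + 25)

Solve f'(x) = 0:
  f'(x) = -(x^2 + 10*x - 20)/(x + 5)^2; the denominator is positive wherever f is defined, so f'(x) = 0 ⇔ -x^2 - 10*x + 20 = 0.
  x^2 + 10*x - 20 = 0 has no rational roots; quadratic formula: x = (-10 ± √180)/2.
  ⇒ x = -3*sqrt(5) - 5 ≈ -11.7082, -5 + 3*sqrt(5) ≈ 1.7082

f''(x) = -90/(x^3 + 15*x^2 + 75*x + 125)
Second-derivative test at each critical point:
  f''(-11.7082) = 0.2981 > 0 → local minimum
  f''(1.7082) = -0.2981 < 0 → local maximum

Critical points: x = -3*sqrt(5) - 5 ≈ -11.7082 (local minimum); x = -5 + 3*sqrt(5) ≈ 1.7082 (local maximum)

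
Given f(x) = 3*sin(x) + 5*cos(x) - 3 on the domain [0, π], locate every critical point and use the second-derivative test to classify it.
f'(x) = -5*sin(x) + 3*cos(x)

Solve f'(x) = 0 on [0, π]:
  f'(x) = 0 ⇔ 3*cos(x) = 5*sin(x) ⇔ tan(x) = 3/5, i.e. x = arctan(3/5) + nπ; keep the solutions lying in [0, π].
  ⇒ x = atan(3/5) ≈ 0.5404

f''(x) = -3*sin(x) - 5*cos(x)
Second-derivative test at each critical point:
  f''(0.5404) = -5.8310 < 0 → local maximum

Critical points: x = atan(3/5) ≈ 0.5404 (local maximum)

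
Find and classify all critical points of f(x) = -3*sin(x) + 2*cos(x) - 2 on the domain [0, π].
f'(x) = -2*sin(x) - 3*cos(x)

Solve f'(x) = 0 on [0, π]:
  f'(x) = 0 ⇔ -3*cos(x) = 2*sin(x) ⇔ tan(x) = -3/2, i.e. x = arctan(-3/2) + nπ; keep the solutions lying in [0, π].
  ⇒ x = pi - atan(3/2) ≈ 2.1588

f''(x) = 3*sin(x) - 2*cos(x)
Second-derivative test at each critical point:
  f''(2.1588) = 3.6056 > 0 → local minimum

Critical points: x = pi - atan(3/2) ≈ 2.1588 (local minimum)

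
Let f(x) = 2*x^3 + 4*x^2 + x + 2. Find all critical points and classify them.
f'(x) = 6*x^2 + 8*x + 1

Solve f'(x) = 0:
  6*x^2 + 8*x + 1 = 0 has no rational roots; quadratic formula: x = (-8 ± √40)/12.
  ⇒ x = -2/3 - sqrt(10)/6 ≈ -1.1937, -2/3 + sqrt(10)/6 ≈ -0.1396

f''(x) = 12*x + 8
Second-derivative test at each critical point:
  f''(-1.1937) = -6.3246 < 0 → local maximum
  f''(-0.1396) = 6.3246 > 0 → local minimum

Critical points: x = -2/3 - sqrt(10)/6 ≈ -1.1937 (local maximum); x = -2/3 + sqrt(10)/6 ≈ -0.1396 (local minimum)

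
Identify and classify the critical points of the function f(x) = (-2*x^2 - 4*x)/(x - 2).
f'(x) = 2*(-x^2 + 4*x + 4)/(x^2 - 4*x + 4)

Solve f'(x) = 0:
  f'(x) = -2*(x^2 - 4*x - 4)/(x - 2)^2; the denominator is positive wherever f is defined, so f'(x) = 0 ⇔ -2*x^2 + 8*x + 8 = 0.
  Factor: -2*x^2 + 8*x + 8 = -2*(x^2 - 4*x - 4); x^2 - 4*x - 4 = 0 has no rational roots; quadratic formula: x = (4 ± √32)/2.
  ⇒ x = 2 - 2*sqrt(2) ≈ -0.8284, 2 + 2*sqrt(2) ≈ 4.8284

f''(x) = -32/(x^3 - 6*x^2 + 12*x - 8)
Second-derivative test at each critical point:
  f''(-0.8284) = 1.4142 > 0 → local minimum
  f''(4.8284) = -1.4142 < 0 → local maximum

Critical points: x = 2 - 2*sqrt(2) ≈ -0.8284 (local minimum); x = 2 + 2*sqrt(2) ≈ 4.8284 (local maximum)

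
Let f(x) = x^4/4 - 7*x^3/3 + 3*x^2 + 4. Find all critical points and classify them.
f'(x) = x*(x^2 - 7*x + 6)

Solve f'(x) = 0:
  Factor: x^3 - 7*x^2 + 6*x = x*(x - 6)*(x - 1) = 0.
  ⇒ x = 0, 1, 6

f''(x) = 3*x^2 - 14*x + 6
Second-derivative test at each critical point:
  f''(0) = 6 > 0 → local minimum
  f''(1) = -5 < 0 → local maximum
  f''(6) = 30 > 0 → local minimum

Critical points: x = 0 (local minimum); x = 1 (local maximum); x = 6 (local minimum)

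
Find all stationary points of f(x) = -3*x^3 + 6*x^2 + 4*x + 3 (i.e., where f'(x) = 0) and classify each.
f'(x) = -9*x^2 + 12*x + 4

Solve f'(x) = 0:
  9*x^2 - 12*x - 4 = 0 has no rational roots; quadratic formula: x = (12 ± √288)/18.
  ⇒ x = 2/3 - 2*sqrt(2)/3 ≈ -0.2761, 2/3 + 2*sqrt(2)/3 ≈ 1.6095

f''(x) = 12 - 18*x
Second-derivative test at each critical point:
  f''(-0.2761) = 16.9706 > 0 → local minimum
  f''(1.6095) = -16.9706 < 0 → local maximum

Critical points: x = 2/3 - 2*sqrt(2)/3 ≈ -0.2761 (local minimum); x = 2/3 + 2*sqrt(2)/3 ≈ 1.6095 (local maximum)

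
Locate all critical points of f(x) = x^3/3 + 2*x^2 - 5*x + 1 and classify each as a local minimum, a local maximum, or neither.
f'(x) = x^2 + 4*x - 5

Solve f'(x) = 0:
  Factor: x^2 + 4*x - 5 = (x - 1)*(x + 5) = 0.
  ⇒ x = -5, 1

f''(x) = 2*x + 4
Second-derivative test at each critical point:
  f''(-5) = -6 < 0 → local maximum
  f''(1) = 6 > 0 → local minimum

Critical points: x = -5 (local maximum); x = 1 (local minimum)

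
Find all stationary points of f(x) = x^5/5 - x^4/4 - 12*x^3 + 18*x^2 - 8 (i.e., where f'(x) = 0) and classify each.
f'(x) = x*(x^3 - x^2 - 36*x + 36)

Solve f'(x) = 0:
  Factor: x^4 - x^3 - 36*x^2 + 36*x = x*(x - 6)*(x - 1)*(x + 6) = 0.
  ⇒ x = -6, 0, 1, 6

f''(x) = 4*x^3 - 3*x^2 - 72*x + 36
Second-derivative test at each critical point:
  f''(-6) = -504 < 0 → local maximum
  f''(0) = 36 > 0 → local minimum
  f''(1) = -35 < 0 → local maximum
  f''(6) = 360 > 0 → local minimum

Critical points: x = -6 (local maximum); x = 0 (local minimum); x = 1 (local maximum); x = 6 (local minimum)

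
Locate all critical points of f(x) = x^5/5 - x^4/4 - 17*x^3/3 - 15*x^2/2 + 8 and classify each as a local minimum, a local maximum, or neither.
f'(x) = x*(x^3 - x^2 - 17*x - 15)

Solve f'(x) = 0:
  Factor: x^4 - x^3 - 17*x^2 - 15*x = x*(x - 5)*(x + 1)*(x + 3) = 0.
  ⇒ x = -3, -1, 0, 5

f''(x) = 4*x^3 - 3*x^2 - 34*x - 15
Second-derivative test at each critical point:
  f''(-3) = -48 < 0 → local maximum
  f''(-1) = 12 > 0 → local minimum
  f''(0) = -15 < 0 → local maximum
  f''(5) = 240 > 0 → local minimum

Critical points: x = -3 (local maximum); x = -1 (local minimum); x = 0 (local maximum); x = 5 (local minimum)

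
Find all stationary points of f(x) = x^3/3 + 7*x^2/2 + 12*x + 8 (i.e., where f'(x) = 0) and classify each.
f'(x) = x^2 + 7*x + 12

Solve f'(x) = 0:
  Factor: x^2 + 7*x + 12 = (x + 3)*(x + 4) = 0.
  ⇒ x = -4, -3

f''(x) = 2*x + 7
Second-derivative test at each critical point:
  f''(-4) = -1 < 0 → local maximum
  f''(-3) = 1 > 0 → local minimum

Critical points: x = -4 (local maximum); x = -3 (local minimum)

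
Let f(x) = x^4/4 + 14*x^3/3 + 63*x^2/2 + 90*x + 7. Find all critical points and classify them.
f'(x) = x^3 + 14*x^2 + 63*x + 90

Solve f'(x) = 0:
  Factor: x^3 + 14*x^2 + 63*x + 90 = (x + 3)*(x + 5)*(x + 6) = 0.
  ⇒ x = -6, -5, -3

f''(x) = 3*x^2 + 28*x + 63
Second-derivative test at each critical point:
  f''(-6) = 3 > 0 → local minimum
  f''(-5) = -2 < 0 → local maximum
  f''(-3) = 6 > 0 → local minimum

Critical points: x = -6 (local minimum); x = -5 (local maximum); x = -3 (local minimum)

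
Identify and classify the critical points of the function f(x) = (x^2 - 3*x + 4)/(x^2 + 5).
f'(x) = (3*x^2 + 2*x - 15)/(x^4 + 10*x^2 + 25)

Solve f'(x) = 0:
  f'(x) = (3*x^2 + 2*x - 15)/(x^2 + 5)^2; the denominator is positive wherever f is defined, so f'(x) = 0 ⇔ 3*x^2 + 2*x - 15 = 0.
  3*x^2 + 2*x - 15 = 0 has no rational roots; quadratic formula: x = (-2 ± √184)/6.
  ⇒ x = -sqrt(46)/3 - 1/3 ≈ -2.5941, -1/3 + sqrt(46)/3 ≈ 1.9274

f''(x) = 2*(-3*x^3 - 3*x^2 + 45*x + 5)/(x^6 + 15*x^4 + 75*x^2 + 125)
Second-derivative test at each critical point:
  f''(-2.5941) = -0.0986 < 0 → local maximum
  f''(1.9274) = 0.1786 > 0 → local minimum

Critical points: x = -sqrt(46)/3 - 1/3 ≈ -2.5941 (local maximum); x = -1/3 + sqrt(46)/3 ≈ 1.9274 (local minimum)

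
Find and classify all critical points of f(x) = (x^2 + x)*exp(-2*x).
f'(x) = (1 - 2*x^2)*exp(-2*x)

Solve f'(x) = 0:
  f'(x) = (1 - 2*x^2)·exp(-2*x) and exp(-2*x) > 0 for every x, so f'(x) = 0 ⇔ 1 - 2*x^2 = 0.
  2*x^2 - 1 = 0 has no rational roots; quadratic formula: x = (0 ± √8)/4.
  ⇒ x = -sqrt(2)/2 ≈ -0.7071, sqrt(2)/2 ≈ 0.7071

f''(x) = 2*(2*x^2 - 2*x - 1)*exp(-2*x)
Second-derivative test at each critical point:
  f''(-0.7071) = 11.6340 > 0 → local minimum
  f''(0.7071) = -0.6876 < 0 → local maximum

Critical points: x = -sqrt(2)/2 ≈ -0.7071 (local minimum); x = sqrt(2)/2 ≈ 0.7071 (local maximum)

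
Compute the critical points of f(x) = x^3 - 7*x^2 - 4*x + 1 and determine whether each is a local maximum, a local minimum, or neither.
f'(x) = 3*x^2 - 14*x - 4

Solve f'(x) = 0:
  3*x^2 - 14*x - 4 = 0 has no rational roots; quadratic formula: x = (14 ± √244)/6.
  ⇒ x = 7/3 - sqrt(61)/3 ≈ -0.2701, 7/3 + sqrt(61)/3 ≈ 4.9367

f''(x) = 6*x - 14
Second-derivative test at each critical point:
  f''(-0.2701) = -15.6205 < 0 → local maximum
  f''(4.9367) = 15.6205 > 0 → local minimum

Critical points: x = 7/3 - sqrt(61)/3 ≈ -0.2701 (local maximum); x = 7/3 + sqrt(61)/3 ≈ 4.9367 (local minimum)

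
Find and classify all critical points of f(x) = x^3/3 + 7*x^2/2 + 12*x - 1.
f'(x) = x^2 + 7*x + 12

Solve f'(x) = 0:
  Factor: x^2 + 7*x + 12 = (x + 3)*(x + 4) = 0.
  ⇒ x = -4, -3

f''(x) = 2*x + 7
Second-derivative test at each critical point:
  f''(-4) = -1 < 0 → local maximum
  f''(-3) = 1 > 0 → local minimum

Critical points: x = -4 (local maximum); x = -3 (local minimum)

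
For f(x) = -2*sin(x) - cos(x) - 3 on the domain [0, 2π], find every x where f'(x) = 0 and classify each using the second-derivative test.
f'(x) = sin(x) - 2*cos(x)

Solve f'(x) = 0 on [0, 2π]:
  f'(x) = 0 ⇔ -2*cos(x) = -sin(x) ⇔ tan(x) = 2, i.e. x = arctan(2) + nπ; keep the solutions lying in [0, 2π].
  ⇒ x = atan(2) ≈ 1.1071, atan(2) + pi ≈ 4.2487

f''(x) = 2*sin(x) + cos(x)
Second-derivative test at each critical point:
  f''(1.1071) = 2.2361 > 0 → local minimum
  f''(4.2487) = -2.2361 < 0 → local maximum

Critical points: x = atan(2) ≈ 1.1071 (local minimum); x = atan(2) + pi ≈ 4.2487 (local maximum)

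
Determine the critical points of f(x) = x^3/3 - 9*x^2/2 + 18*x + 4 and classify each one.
f'(x) = x^2 - 9*x + 18

Solve f'(x) = 0:
  Factor: x^2 - 9*x + 18 = (x - 6)*(x - 3) = 0.
  ⇒ x = 3, 6

f''(x) = 2*x - 9
Second-derivative test at each critical point:
  f''(3) = -3 < 0 → local maximum
  f''(6) = 3 > 0 → local minimum

Critical points: x = 3 (local maximum); x = 6 (local minimum)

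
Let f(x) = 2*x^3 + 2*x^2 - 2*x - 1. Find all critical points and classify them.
f'(x) = 6*x^2 + 4*x - 2

Solve f'(x) = 0:
  Factor: 6*x^2 + 4*x - 2 = 2*(x + 1)*(3*x - 1) = 0.
  ⇒ x = -1, 1/3

f''(x) = 12*x + 4
Second-derivative test at each critical point:
  f''(-1) = -8 < 0 → local maximum
  f''(1/3) = 8 > 0 → local minimum

Critical points: x = -1 (local maximum); x = 1/3 (local minimum)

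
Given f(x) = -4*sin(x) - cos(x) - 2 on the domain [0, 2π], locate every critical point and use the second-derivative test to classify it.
f'(x) = sin(x) - 4*cos(x)

Solve f'(x) = 0 on [0, 2π]:
  f'(x) = 0 ⇔ -4*cos(x) = -sin(x) ⇔ tan(x) = 4, i.e. x = arctan(4) + nπ; keep the solutions lying in [0, 2π].
  ⇒ x = atan(4) ≈ 1.3258, atan(4) + pi ≈ 4.4674

f''(x) = 4*sin(x) + cos(x)
Second-derivative test at each critical point:
  f''(1.3258) = 4.1231 > 0 → local minimum
  f''(4.4674) = -4.1231 < 0 → local maximum

Critical points: x = atan(4) ≈ 1.3258 (local minimum); x = atan(4) + pi ≈ 4.4674 (local maximum)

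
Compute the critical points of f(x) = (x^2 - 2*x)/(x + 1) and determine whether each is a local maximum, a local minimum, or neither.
f'(x) = (x^2 + 2*x - 2)/(x^2 + 2*x + 1)

Solve f'(x) = 0:
  f'(x) = (x^2 + 2*x - 2)/(x + 1)^2; the denominator is positive wherever f is defined, so f'(x) = 0 ⇔ x^2 + 2*x - 2 = 0.
  x^2 + 2*x - 2 = 0 has no rational roots; quadratic formula: x = (-2 ± √12)/2.
  ⇒ x = -sqrt(3) - 1 ≈ -2.7321, -1 + sqrt(3) ≈ 0.7321

f''(x) = 6/(x^3 + 3*x^2 + 3*x + 1)
Second-derivative test at each critical point:
  f''(-2.7321) = -1.1547 < 0 → local maximum
  f''(0.7321) = 1.1547 > 0 → local minimum

Critical points: x = -sqrt(3) - 1 ≈ -2.7321 (local maximum); x = -1 + sqrt(3) ≈ 0.7321 (local minimum)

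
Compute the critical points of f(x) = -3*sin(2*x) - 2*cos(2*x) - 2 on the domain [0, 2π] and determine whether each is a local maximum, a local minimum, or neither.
f'(x) = 4*sin(2*x) - 6*cos(2*x)

Solve f'(x) = 0 on [0, 2π]:
  f'(x) = 0 ⇔ -3*cos(2*x) = -2*sin(2*x) ⇔ tan(2*x) = 3/2, i.e. 2*x = arctan(3/2) + nπ; keep the solutions lying in [0, 2π].
  ⇒ x = atan(3/2)/2 ≈ 0.4914, atan(3/2)/2 + pi/2 ≈ 2.0622, atan(3/2)/2 + pi ≈ 3.6330, atan(3/2)/2 + 3*pi/2 ≈ 5.2038

f''(x) = 12*sin(2*x) + 8*cos(2*x)
Second-derivative test at each critical point:
  f''(0.4914) = 14.4222 > 0 → local minimum
  f''(2.0622) = -14.4222 < 0 → local maximum
  f''(3.6330) = 14.4222 > 0 → local minimum
  f''(5.2038) = -14.4222 < 0 → local maximum

Critical points: x = atan(3/2)/2 ≈ 0.4914 (local minimum); x = atan(3/2)/2 + pi/2 ≈ 2.0622 (local maximum); x = atan(3/2)/2 + pi ≈ 3.6330 (local minimum); x = atan(3/2)/2 + 3*pi/2 ≈ 5.2038 (local maximum)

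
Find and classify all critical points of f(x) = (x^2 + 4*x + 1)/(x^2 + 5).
f'(x) = 4*(-x^2 + 2*x + 5)/(x^4 + 10*x^2 + 25)

Solve f'(x) = 0:
  f'(x) = -4*(x^2 - 2*x - 5)/(x^2 + 5)^2; the denominator is positive wherever f is defined, so f'(x) = 0 ⇔ -4*x^2 + 8*x + 20 = 0.
  Factor: -4*x^2 + 8*x + 20 = -4*(x^2 - 2*x - 5); x^2 - 2*x - 5 = 0 has no rational roots; quadratic formula: x = (2 ± √24)/2.
  ⇒ x = 1 - sqrt(6) ≈ -1.4495, 1 + sqrt(6) ≈ 3.4495

f''(x) = 8*(x^3 - 3*x^2 - 15*x + 5)/(x^6 + 15*x^4 + 75*x^2 + 125)
Second-derivative test at each critical point:
  f''(-1.4495) = 0.3886 > 0 → local minimum
  f''(3.4495) = -0.0686 < 0 → local maximum

Critical points: x = 1 - sqrt(6) ≈ -1.4495 (local minimum); x = 1 + sqrt(6) ≈ 3.4495 (local maximum)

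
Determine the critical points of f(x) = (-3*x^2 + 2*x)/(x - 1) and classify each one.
f'(x) = (-3*x^2 + 6*x - 2)/(x^2 - 2*x + 1)

Solve f'(x) = 0:
  f'(x) = -(3*x^2 - 6*x + 2)/(x - 1)^2; the denominator is positive wherever f is defined, so f'(x) = 0 ⇔ -3*x^2 + 6*x - 2 = 0.
  3*x^2 - 6*x + 2 = 0 has no rational roots; quadratic formula: x = (6 ± √12)/6.
  ⇒ x = 1 - sqrt(3)/3 ≈ 0.4226, sqrt(3)/3 + 1 ≈ 1.5774

f''(x) = -2/(x^3 - 3*x^2 + 3*x - 1)
Second-derivative test at each critical point:
  f''(0.4226) = 10.3923 > 0 → local minimum
  f''(1.5774) = -10.3923 < 0 → local maximum

Critical points: x = 1 - sqrt(3)/3 ≈ 0.4226 (local minimum); x = sqrt(3)/3 + 1 ≈ 1.5774 (local maximum)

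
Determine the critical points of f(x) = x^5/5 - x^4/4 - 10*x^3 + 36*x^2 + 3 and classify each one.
f'(x) = x*(x^3 - x^2 - 30*x + 72)

Solve f'(x) = 0:
  Factor: x^4 - x^3 - 30*x^2 + 72*x = x*(x - 4)*(x - 3)*(x + 6) = 0.
  ⇒ x = -6, 0, 3, 4

f''(x) = 4*x^3 - 3*x^2 - 60*x + 72
Second-derivative test at each critical point:
  f''(-6) = -540 < 0 → local maximum
  f''(0) = 72 > 0 → local minimum
  f''(3) = -27 < 0 → local maximum
  f''(4) = 40 > 0 → local minimum

Critical points: x = -6 (local maximum); x = 0 (local minimum); x = 3 (local maximum); x = 4 (local minimum)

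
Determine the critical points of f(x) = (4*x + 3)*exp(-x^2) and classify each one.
f'(x) = 2*(-x*(4*x + 3) + 2)*exp(-x^2)

Solve f'(x) = 0:
  f'(x) = (-8*x^2 - 6*x + 4)·exp(-x^2) and exp(-x^2) > 0 for every x, so f'(x) = 0 ⇔ -8*x^2 - 6*x + 4 = 0.
  Factor: -8*x^2 - 6*x + 4 = -2*(4*x^2 + 3*x - 2); 4*x^2 + 3*x - 2 = 0 has no rational roots; quadratic formula: x = (-3 ± √41)/8.
  ⇒ x = -sqrt(41)/8 - 3/8 ≈ -1.1754, -3/8 + sqrt(41)/8 ≈ 0.4254

f''(x) = 2*(2*x^2*(4*x + 3) - 12*x - 3)*exp(-x^2)
Second-derivative test at each critical point:
  f''(-1.1754) = 3.2168 > 0 → local minimum
  f''(0.4254) = -10.6864 < 0 → local maximum

Critical points: x = -sqrt(41)/8 - 3/8 ≈ -1.1754 (local minimum); x = -3/8 + sqrt(41)/8 ≈ 0.4254 (local maximum)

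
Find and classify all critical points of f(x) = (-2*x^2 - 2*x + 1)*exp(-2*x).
f'(x) = 4*(x^2 - 1)*exp(-2*x)

Solve f'(x) = 0:
  f'(x) = (4*x^2 - 4)·exp(-2*x) and exp(-2*x) > 0 for every x, so f'(x) = 0 ⇔ 4*x^2 - 4 = 0.
  Factor: 4*x^2 - 4 = 4*(x - 1)*(x + 1) = 0.
  ⇒ x = -1, 1

f''(x) = 8*(-x^2 + x + 1)*exp(-2*x)
Second-derivative test at each critical point:
  f''(-1) = -59.1124 < 0 → local maximum
  f''(1) = 1.0827 > 0 → local minimum

Critical points: x = -1 (local maximum); x = 1 (local minimum)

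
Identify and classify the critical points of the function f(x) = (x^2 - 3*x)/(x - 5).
f'(x) = (x^2 - 10*x + 15)/(x^2 - 10*x + 25)

Solve f'(x) = 0:
  f'(x) = (x^2 - 10*x + 15)/(x - 5)^2; the denominator is positive wherever f is defined, so f'(x) = 0 ⇔ x^2 - 10*x + 15 = 0.
  x^2 - 10*x + 15 = 0 has no rational roots; quadratic formula: x = (10 ± √40)/2.
  ⇒ x = 5 - sqrt(10) ≈ 1.8377, sqrt(10) + 5 ≈ 8.1623

f''(x) = 20/(x^3 - 15*x^2 + 75*x - 125)
Second-derivative test at each critical point:
  f''(1.8377) = -0.6325 < 0 → local maximum
  f''(8.1623) = 0.6325 > 0 → local minimum

Critical points: x = 5 - sqrt(10) ≈ 1.8377 (local maximum); x = sqrt(10) + 5 ≈ 8.1623 (local minimum)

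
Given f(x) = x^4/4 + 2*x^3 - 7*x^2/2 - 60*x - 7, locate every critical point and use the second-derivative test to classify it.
f'(x) = x^3 + 6*x^2 - 7*x - 60

Solve f'(x) = 0:
  Factor: x^3 + 6*x^2 - 7*x - 60 = (x - 3)*(x + 4)*(x + 5) = 0.
  ⇒ x = -5, -4, 3

f''(x) = 3*x^2 + 12*x - 7
Second-derivative test at each critical point:
  f''(-5) = 8 > 0 → local minimum
  f''(-4) = -7 < 0 → local maximum
  f''(3) = 56 > 0 → local minimum

Critical points: x = -5 (local minimum); x = -4 (local maximum); x = 3 (local minimum)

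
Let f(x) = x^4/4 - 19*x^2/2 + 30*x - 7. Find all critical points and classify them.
f'(x) = x^3 - 19*x + 30

Solve f'(x) = 0:
  Factor: x^3 - 19*x + 30 = (x - 3)*(x - 2)*(x + 5) = 0.
  ⇒ x = -5, 2, 3

f''(x) = 3*x^2 - 19
Second-derivative test at each critical point:
  f''(-5) = 56 > 0 → local minimum
  f''(2) = -7 < 0 → local maximum
  f''(3) = 8 > 0 → local minimum

Critical points: x = -5 (local minimum); x = 2 (local maximum); x = 3 (local minimum)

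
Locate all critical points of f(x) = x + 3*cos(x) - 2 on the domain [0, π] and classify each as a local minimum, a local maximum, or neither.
f'(x) = 1 - 3*sin(x)

Solve f'(x) = 0 on [0, π]:
  f'(x) = 0 ⇔ sin(x) = 1/3, i.e. x = arcsin(1/3) + 2nπ or x = π − arcsin(1/3) + 2nπ; keep the solutions lying in [0, π].
  ⇒ x = asin(1/3) ≈ 0.3398, pi - asin(1/3) ≈ 2.8018

f''(x) = -3*cos(x)
Second-derivative test at each critical point:
  f''(0.3398) = -2.8284 < 0 → local maximum
  f''(2.8018) = 2.8284 > 0 → local minimum

Critical points: x = asin(1/3) ≈ 0.3398 (local maximum); x = pi - asin(1/3) ≈ 2.8018 (local minimum)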